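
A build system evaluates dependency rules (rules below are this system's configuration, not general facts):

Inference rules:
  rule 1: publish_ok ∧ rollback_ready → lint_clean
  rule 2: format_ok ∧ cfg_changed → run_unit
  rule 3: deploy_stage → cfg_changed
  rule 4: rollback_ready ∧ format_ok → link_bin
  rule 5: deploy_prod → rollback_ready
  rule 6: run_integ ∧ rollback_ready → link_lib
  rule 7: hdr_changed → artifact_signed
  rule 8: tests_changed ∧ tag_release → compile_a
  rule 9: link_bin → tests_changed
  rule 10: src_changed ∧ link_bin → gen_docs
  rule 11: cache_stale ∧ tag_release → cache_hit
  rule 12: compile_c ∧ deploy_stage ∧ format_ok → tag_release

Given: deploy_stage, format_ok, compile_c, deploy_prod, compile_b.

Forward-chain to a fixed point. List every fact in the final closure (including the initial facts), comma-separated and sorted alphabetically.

Round 1: rule 3 [deploy_stage → cfg_changed]; rule 5 [deploy_prod → rollback_ready]; rule 12 [compile_c ∧ deploy_stage ∧ format_ok → tag_release]. Adds cfg_changed, rollback_ready, tag_release.
Round 2: rule 2 [format_ok ∧ cfg_changed → run_unit]; rule 4 [rollback_ready ∧ format_ok → link_bin]. Adds run_unit, link_bin.
Round 3: rule 9 [link_bin → tests_changed]. Adds tests_changed.
Round 4: rule 8 [tests_changed ∧ tag_release → compile_a]. Adds compile_a.

cfg_changed, compile_a, compile_b, compile_c, deploy_prod, deploy_stage, format_ok, link_bin, rollback_ready, run_unit, tag_release, tests_changed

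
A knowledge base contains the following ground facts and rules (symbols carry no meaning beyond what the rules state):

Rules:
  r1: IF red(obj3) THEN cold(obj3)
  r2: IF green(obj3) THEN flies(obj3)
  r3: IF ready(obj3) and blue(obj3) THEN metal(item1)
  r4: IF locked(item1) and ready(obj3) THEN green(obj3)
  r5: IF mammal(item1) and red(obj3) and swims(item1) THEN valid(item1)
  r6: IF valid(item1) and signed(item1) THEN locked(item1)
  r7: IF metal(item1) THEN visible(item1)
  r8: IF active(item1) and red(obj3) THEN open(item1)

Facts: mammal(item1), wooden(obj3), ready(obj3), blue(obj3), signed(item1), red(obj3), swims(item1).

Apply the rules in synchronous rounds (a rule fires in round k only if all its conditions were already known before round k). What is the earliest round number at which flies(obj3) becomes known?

Round 1: r1 [IF red(obj3) THEN cold(obj3)]; r3 [IF ready(obj3) and blue(obj3) THEN metal(item1)]; r5 [IF mammal(item1) and red(obj3) and swims(item1) THEN valid(item1)]. New: cold(obj3), metal(item1), valid(item1).
Round 2: r6 [IF valid(item1) and signed(item1) THEN locked(item1)]; r7 [IF metal(item1) THEN visible(item1)]. New: locked(item1), visible(item1).
Round 3: r4 [IF locked(item1) and ready(obj3) THEN green(obj3)]. New: green(obj3).
Round 4: r2 [IF green(obj3) THEN flies(obj3)]. New: flies(obj3).
flies(obj3) first appears in round 4.

4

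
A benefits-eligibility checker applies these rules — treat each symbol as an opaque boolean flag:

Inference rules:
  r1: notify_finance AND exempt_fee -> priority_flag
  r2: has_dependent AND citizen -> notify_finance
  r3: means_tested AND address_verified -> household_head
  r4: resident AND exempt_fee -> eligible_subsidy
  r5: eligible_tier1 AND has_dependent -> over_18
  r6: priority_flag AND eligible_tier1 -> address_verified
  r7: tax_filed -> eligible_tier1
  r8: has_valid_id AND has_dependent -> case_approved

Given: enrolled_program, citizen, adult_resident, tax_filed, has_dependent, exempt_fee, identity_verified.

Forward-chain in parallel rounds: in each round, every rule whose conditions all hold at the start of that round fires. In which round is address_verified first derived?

3

Round 1 fires r2, r7, giving notify_finance, eligible_tier1.
Round 2 fires r1, r5, giving priority_flag, over_18.
Round 3 fires r6, giving address_verified.
address_verified first appears in round 3.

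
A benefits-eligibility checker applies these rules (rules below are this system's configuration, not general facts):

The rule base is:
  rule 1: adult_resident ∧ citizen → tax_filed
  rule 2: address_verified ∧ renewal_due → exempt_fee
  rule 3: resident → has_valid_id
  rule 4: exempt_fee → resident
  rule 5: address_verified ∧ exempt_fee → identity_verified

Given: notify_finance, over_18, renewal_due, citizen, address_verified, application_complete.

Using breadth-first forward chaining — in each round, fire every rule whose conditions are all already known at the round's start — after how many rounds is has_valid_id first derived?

Round 1: rule 2 [address_verified ∧ renewal_due → exempt_fee]. Adds exempt_fee.
Round 2: rule 4 [exempt_fee → resident]; rule 5 [address_verified ∧ exempt_fee → identity_verified]. Adds resident, identity_verified.
Round 3: rule 3 [resident → has_valid_id]. Adds has_valid_id.
has_valid_id first appears in round 3.

3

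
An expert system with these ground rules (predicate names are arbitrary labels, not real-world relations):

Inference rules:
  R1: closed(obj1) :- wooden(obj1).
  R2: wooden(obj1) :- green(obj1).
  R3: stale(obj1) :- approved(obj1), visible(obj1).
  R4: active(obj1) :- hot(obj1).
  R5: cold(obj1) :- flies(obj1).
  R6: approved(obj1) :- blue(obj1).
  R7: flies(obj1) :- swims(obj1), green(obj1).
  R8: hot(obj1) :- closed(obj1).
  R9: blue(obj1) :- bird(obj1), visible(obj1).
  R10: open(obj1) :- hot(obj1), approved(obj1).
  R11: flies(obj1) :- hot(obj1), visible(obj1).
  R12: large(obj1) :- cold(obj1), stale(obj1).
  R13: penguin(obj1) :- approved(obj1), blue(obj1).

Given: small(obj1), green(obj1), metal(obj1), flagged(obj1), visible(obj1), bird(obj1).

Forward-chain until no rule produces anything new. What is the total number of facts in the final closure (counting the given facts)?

18

Round 1: R2 [wooden(obj1) :- green(obj1).]; R9 [blue(obj1) :- bird(obj1), visible(obj1).]. Adds wooden(obj1), blue(obj1).
Round 2: R1 [closed(obj1) :- wooden(obj1).]; R6 [approved(obj1) :- blue(obj1).]. Adds closed(obj1), approved(obj1).
Round 3: R3 [stale(obj1) :- approved(obj1), visible(obj1).]; R8 [hot(obj1) :- closed(obj1).]; R13 [penguin(obj1) :- approved(obj1), blue(obj1).]. Adds stale(obj1), hot(obj1), penguin(obj1).
Round 4: R4 [active(obj1) :- hot(obj1).]; R10 [open(obj1) :- hot(obj1), approved(obj1).]; R11 [flies(obj1) :- hot(obj1), visible(obj1).]. Adds active(obj1), open(obj1), flies(obj1).
Round 5: R5 [cold(obj1) :- flies(obj1).]. Adds cold(obj1).
Round 6: R12 [large(obj1) :- cold(obj1), stale(obj1).]. Adds large(obj1).
Closure: {active(obj1), approved(obj1), bird(obj1), blue(obj1), closed(obj1), cold(obj1), flagged(obj1), flies(obj1), green(obj1), hot(obj1), large(obj1), metal(obj1), open(obj1), penguin(obj1), small(obj1), stale(obj1), visible(obj1), wooden(obj1)} — 18 facts.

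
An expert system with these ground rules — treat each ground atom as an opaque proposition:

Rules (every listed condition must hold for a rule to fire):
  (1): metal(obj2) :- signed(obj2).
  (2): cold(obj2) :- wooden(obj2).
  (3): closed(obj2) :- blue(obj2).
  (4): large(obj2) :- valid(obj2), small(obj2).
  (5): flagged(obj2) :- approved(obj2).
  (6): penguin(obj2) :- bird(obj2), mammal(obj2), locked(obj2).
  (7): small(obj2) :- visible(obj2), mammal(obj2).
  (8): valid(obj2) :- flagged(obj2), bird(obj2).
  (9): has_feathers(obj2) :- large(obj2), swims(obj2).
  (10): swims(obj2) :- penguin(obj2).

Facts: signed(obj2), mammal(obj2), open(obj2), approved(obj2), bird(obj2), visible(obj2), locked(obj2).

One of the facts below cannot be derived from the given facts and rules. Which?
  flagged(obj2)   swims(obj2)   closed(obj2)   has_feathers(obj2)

closed(obj2)

Round 1 — (1), (5), (6), (7), derive metal(obj2), flagged(obj2), penguin(obj2), small(obj2).
Round 2 — (8), (10), derive valid(obj2), swims(obj2).
Round 3 — (4), derive large(obj2).
Round 4 — (9), derive has_feathers(obj2).
Derived: has_feathers(obj2) (round 4), flagged(obj2) (round 1), swims(obj2) (round 2). closed(obj2) never appears in any round.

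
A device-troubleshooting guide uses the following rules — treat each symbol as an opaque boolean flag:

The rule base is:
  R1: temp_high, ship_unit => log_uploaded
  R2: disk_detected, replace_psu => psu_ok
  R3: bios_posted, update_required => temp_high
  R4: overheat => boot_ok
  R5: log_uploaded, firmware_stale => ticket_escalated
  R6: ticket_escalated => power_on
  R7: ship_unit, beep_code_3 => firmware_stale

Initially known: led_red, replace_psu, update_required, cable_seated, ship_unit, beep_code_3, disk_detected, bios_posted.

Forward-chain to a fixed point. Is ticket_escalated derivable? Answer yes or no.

yes

[1] R2 [disk_detected, replace_psu => psu_ok]; R3 [bios_posted, update_required => temp_high]; R7 [ship_unit, beep_code_3 => firmware_stale]. ⇒ new: psu_ok, temp_high, firmware_stale.
[2] R1 [temp_high, ship_unit => log_uploaded]. ⇒ new: log_uploaded.
[3] R5 [log_uploaded, firmware_stale => ticket_escalated]. ⇒ new: ticket_escalated.
[4] R6 [ticket_escalated => power_on]. ⇒ new: power_on.
ticket_escalated appears in round 3, so it is derivable.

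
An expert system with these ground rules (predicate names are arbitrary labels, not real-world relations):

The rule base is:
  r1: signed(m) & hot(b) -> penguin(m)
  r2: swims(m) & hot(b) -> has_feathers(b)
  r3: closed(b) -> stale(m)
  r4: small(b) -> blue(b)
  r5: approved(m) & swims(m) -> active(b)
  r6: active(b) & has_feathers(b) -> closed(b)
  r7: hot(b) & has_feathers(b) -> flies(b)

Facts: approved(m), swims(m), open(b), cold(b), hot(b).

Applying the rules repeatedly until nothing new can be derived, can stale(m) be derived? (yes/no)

Round 1 fires r2, r5, giving has_feathers(b), active(b).
Round 2 fires r6, r7, giving closed(b), flies(b).
Round 3 fires r3, giving stale(m).
stale(m) appears in round 3, so it is derivable.

yes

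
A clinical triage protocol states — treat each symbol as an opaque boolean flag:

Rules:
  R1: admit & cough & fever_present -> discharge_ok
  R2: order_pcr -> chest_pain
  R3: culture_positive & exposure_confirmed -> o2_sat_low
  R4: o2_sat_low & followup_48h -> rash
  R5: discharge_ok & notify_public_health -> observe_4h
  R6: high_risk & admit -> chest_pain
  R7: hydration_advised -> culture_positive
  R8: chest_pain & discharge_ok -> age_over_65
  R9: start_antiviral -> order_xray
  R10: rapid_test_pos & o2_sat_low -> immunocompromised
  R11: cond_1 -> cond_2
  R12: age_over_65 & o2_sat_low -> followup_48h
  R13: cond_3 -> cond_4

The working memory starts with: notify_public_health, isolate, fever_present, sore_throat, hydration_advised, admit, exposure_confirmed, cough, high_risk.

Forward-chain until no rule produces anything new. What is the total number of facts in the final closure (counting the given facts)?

17

[1] R1 [admit & cough & fever_present -> discharge_ok]; R6 [high_risk & admit -> chest_pain]; R7 [hydration_advised -> culture_positive]. ⇒ new: discharge_ok, chest_pain, culture_positive.
[2] R3 [culture_positive & exposure_confirmed -> o2_sat_low]; R5 [discharge_ok & notify_public_health -> observe_4h]; R8 [chest_pain & discharge_ok -> age_over_65]. ⇒ new: o2_sat_low, observe_4h, age_over_65.
[3] R12 [age_over_65 & o2_sat_low -> followup_48h]. ⇒ new: followup_48h.
[4] R4 [o2_sat_low & followup_48h -> rash]. ⇒ new: rash.
Closure: {admit, age_over_65, chest_pain, cough, culture_positive, discharge_ok, exposure_confirmed, fever_present, followup_48h, high_risk, hydration_advised, isolate, notify_public_health, o2_sat_low, observe_4h, rash, sore_throat} — 17 facts.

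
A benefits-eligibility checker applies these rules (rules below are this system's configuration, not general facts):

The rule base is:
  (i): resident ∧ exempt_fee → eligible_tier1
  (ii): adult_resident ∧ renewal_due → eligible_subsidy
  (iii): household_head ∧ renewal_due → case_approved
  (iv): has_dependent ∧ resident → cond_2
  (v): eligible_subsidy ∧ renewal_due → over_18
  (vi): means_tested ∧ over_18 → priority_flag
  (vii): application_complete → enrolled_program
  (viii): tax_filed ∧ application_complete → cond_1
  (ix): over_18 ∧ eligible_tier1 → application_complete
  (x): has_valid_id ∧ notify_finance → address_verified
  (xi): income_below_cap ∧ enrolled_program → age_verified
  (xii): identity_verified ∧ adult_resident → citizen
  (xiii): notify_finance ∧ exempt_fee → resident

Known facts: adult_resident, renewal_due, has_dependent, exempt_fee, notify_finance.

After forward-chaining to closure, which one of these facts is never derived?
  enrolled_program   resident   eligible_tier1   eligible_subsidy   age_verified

age_verified

Round 1 fires (ii), (xiii), giving eligible_subsidy, resident.
Round 2 fires (i), (iv), (v), giving eligible_tier1, cond_2, over_18.
Round 3 fires (ix), giving application_complete.
Round 4 fires (vii), giving enrolled_program.
Derived: eligible_tier1 (round 2), eligible_subsidy (round 1), enrolled_program (round 4), resident (round 1). age_verified never appears in any round.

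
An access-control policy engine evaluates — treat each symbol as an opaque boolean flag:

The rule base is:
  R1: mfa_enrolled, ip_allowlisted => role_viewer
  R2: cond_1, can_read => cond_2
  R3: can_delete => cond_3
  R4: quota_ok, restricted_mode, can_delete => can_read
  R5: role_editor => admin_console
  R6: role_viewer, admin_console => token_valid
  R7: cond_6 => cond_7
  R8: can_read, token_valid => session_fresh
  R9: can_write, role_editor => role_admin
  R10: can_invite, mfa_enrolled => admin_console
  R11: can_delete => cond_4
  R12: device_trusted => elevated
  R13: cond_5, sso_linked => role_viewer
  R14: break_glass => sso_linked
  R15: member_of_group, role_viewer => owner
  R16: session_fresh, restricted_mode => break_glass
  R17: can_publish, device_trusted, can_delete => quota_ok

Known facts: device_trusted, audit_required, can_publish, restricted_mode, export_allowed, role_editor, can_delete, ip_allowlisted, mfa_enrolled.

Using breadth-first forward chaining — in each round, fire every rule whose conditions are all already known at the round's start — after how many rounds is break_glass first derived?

Round 1: R1 [mfa_enrolled, ip_allowlisted => role_viewer]; R3 [can_delete => cond_3]; R5 [role_editor => admin_console]; R11 [can_delete => cond_4]; R12 [device_trusted => elevated]; R17 [can_publish, device_trusted, can_delete => quota_ok]. New: role_viewer, cond_3, admin_console, cond_4, elevated, quota_ok.
Round 2: R4 [quota_ok, restricted_mode, can_delete => can_read]; R6 [role_viewer, admin_console => token_valid]. New: can_read, token_valid.
Round 3: R8 [can_read, token_valid => session_fresh]. New: session_fresh.
Round 4: R16 [session_fresh, restricted_mode => break_glass]. New: break_glass.
break_glass first appears in round 4.

4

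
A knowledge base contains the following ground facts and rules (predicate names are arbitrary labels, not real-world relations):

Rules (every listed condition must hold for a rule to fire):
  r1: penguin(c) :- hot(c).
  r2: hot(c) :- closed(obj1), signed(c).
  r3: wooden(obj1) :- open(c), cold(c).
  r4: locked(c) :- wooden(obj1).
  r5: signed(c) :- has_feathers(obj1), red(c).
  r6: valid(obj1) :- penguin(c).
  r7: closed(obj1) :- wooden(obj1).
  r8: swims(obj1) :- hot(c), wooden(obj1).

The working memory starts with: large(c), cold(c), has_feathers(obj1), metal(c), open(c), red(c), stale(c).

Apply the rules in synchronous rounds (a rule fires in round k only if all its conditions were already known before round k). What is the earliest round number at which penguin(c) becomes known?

4

Round 1: r3 [wooden(obj1) :- open(c), cold(c).]; r5 [signed(c) :- has_feathers(obj1), red(c).]. Adds wooden(obj1), signed(c).
Round 2: r4 [locked(c) :- wooden(obj1).]; r7 [closed(obj1) :- wooden(obj1).]. Adds locked(c), closed(obj1).
Round 3: r2 [hot(c) :- closed(obj1), signed(c).]. Adds hot(c).
Round 4: r1 [penguin(c) :- hot(c).]; r8 [swims(obj1) :- hot(c), wooden(obj1).]. Adds penguin(c), swims(obj1).
penguin(c) first appears in round 4.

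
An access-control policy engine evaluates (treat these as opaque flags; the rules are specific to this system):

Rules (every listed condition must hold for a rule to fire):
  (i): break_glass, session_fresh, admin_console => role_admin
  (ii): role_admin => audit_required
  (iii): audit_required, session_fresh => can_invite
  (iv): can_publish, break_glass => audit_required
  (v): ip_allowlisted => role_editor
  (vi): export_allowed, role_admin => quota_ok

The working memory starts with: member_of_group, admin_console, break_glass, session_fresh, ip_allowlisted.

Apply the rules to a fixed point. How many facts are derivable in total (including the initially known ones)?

Round 1 fires (i), (v), giving role_admin, role_editor.
Round 2 fires (ii), giving audit_required.
Round 3 fires (iii), giving can_invite.
Closure: {admin_console, audit_required, break_glass, can_invite, ip_allowlisted, member_of_group, role_admin, role_editor, session_fresh} — 9 facts.

9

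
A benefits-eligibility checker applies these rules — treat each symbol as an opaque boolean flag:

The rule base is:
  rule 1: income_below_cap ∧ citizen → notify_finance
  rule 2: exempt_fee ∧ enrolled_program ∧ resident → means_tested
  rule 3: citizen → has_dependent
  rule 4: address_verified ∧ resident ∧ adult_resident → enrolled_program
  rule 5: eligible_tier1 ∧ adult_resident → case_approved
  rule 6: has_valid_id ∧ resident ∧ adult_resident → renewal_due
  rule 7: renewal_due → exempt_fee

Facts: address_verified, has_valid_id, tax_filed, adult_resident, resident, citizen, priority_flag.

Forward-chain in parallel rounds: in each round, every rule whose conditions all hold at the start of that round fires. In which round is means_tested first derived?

Round 1: rule 3 [citizen → has_dependent]; rule 4 [address_verified ∧ resident ∧ adult_resident → enrolled_program]; rule 6 [has_valid_id ∧ resident ∧ adult_resident → renewal_due]. Adds has_dependent, enrolled_program, renewal_due.
Round 2: rule 7 [renewal_due → exempt_fee]. Adds exempt_fee.
Round 3: rule 2 [exempt_fee ∧ enrolled_program ∧ resident → means_tested]. Adds means_tested.
means_tested first appears in round 3.

3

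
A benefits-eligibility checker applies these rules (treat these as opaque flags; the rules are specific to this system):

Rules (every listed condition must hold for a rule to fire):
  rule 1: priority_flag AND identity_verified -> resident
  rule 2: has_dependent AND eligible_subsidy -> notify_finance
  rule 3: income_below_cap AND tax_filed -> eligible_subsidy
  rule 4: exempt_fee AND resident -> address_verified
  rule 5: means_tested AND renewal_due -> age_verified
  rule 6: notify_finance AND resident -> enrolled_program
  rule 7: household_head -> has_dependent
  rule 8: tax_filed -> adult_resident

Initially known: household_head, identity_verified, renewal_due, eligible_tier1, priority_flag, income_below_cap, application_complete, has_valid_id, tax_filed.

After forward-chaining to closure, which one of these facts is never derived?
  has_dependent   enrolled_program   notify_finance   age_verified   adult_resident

age_verified

Round 1: rule 1 [priority_flag AND identity_verified -> resident]; rule 3 [income_below_cap AND tax_filed -> eligible_subsidy]; rule 7 [household_head -> has_dependent]; rule 8 [tax_filed -> adult_resident]. Adds resident, eligible_subsidy, has_dependent, adult_resident.
Round 2: rule 2 [has_dependent AND eligible_subsidy -> notify_finance]. Adds notify_finance.
Round 3: rule 6 [notify_finance AND resident -> enrolled_program]. Adds enrolled_program.
Derived: notify_finance (round 2), adult_resident (round 1), has_dependent (round 1), enrolled_program (round 3). age_verified never appears in any round.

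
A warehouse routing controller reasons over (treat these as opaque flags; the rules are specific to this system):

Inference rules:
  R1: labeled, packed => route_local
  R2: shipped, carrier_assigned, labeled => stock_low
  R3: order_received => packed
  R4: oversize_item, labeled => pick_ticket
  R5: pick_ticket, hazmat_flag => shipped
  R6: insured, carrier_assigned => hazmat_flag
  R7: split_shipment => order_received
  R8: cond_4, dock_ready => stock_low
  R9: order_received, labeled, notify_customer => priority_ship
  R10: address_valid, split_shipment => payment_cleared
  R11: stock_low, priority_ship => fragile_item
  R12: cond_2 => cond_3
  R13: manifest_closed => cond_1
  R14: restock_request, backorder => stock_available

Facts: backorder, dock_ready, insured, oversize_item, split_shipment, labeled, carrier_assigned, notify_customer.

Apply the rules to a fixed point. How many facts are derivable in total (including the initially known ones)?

17

[1] R4 [oversize_item, labeled => pick_ticket]; R6 [insured, carrier_assigned => hazmat_flag]; R7 [split_shipment => order_received]. ⇒ new: pick_ticket, hazmat_flag, order_received.
[2] R3 [order_received => packed]; R5 [pick_ticket, hazmat_flag => shipped]; R9 [order_received, labeled, notify_customer => priority_ship]. ⇒ new: packed, shipped, priority_ship.
[3] R1 [labeled, packed => route_local]; R2 [shipped, carrier_assigned, labeled => stock_low]. ⇒ new: route_local, stock_low.
[4] R11 [stock_low, priority_ship => fragile_item]. ⇒ new: fragile_item.
Closure: {backorder, carrier_assigned, dock_ready, fragile_item, hazmat_flag, insured, labeled, notify_customer, order_received, oversize_item, packed, pick_ticket, priority_ship, route_local, shipped, split_shipment, stock_low} — 17 facts.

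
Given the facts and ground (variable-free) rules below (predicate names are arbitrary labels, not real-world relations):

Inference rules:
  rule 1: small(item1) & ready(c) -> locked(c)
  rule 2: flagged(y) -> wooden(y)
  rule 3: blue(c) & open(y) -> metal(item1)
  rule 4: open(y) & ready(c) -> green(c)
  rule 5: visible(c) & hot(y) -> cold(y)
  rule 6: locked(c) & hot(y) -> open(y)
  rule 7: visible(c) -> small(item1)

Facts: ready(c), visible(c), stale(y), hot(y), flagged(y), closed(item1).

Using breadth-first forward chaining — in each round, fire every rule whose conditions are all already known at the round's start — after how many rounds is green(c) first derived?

4

Round 1 fires rule 2, rule 5, rule 7, giving wooden(y), cold(y), small(item1).
Round 2 fires rule 1, giving locked(c).
Round 3 fires rule 6, giving open(y).
Round 4 fires rule 4, giving green(c).
green(c) first appears in round 4.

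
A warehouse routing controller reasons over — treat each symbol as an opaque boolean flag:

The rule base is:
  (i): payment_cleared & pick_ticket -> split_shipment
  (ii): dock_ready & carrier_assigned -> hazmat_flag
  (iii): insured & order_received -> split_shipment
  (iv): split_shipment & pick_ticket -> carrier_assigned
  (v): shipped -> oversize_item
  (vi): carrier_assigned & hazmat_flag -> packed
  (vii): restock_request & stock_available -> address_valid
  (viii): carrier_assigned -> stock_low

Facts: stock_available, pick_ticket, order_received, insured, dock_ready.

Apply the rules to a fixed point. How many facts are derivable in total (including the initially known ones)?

10

Round 1 fires (iii), giving split_shipment.
Round 2 fires (iv), giving carrier_assigned.
Round 3 fires (ii), (viii), giving hazmat_flag, stock_low.
Round 4 fires (vi), giving packed.
Closure: {carrier_assigned, dock_ready, hazmat_flag, insured, order_received, packed, pick_ticket, split_shipment, stock_available, stock_low} — 10 facts.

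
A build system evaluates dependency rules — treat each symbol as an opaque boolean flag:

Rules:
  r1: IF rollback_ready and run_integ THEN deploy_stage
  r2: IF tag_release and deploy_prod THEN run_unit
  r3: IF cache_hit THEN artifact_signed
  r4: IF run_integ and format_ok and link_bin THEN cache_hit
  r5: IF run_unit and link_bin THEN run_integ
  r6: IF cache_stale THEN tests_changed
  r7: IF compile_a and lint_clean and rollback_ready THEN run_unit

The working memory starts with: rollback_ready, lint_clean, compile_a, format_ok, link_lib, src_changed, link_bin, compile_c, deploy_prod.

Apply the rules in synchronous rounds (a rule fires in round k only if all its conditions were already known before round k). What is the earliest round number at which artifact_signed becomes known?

4

[1] r7 [IF compile_a and lint_clean and rollback_ready THEN run_unit]. ⇒ new: run_unit.
[2] r5 [IF run_unit and link_bin THEN run_integ]. ⇒ new: run_integ.
[3] r1 [IF rollback_ready and run_integ THEN deploy_stage]; r4 [IF run_integ and format_ok and link_bin THEN cache_hit]. ⇒ new: deploy_stage, cache_hit.
[4] r3 [IF cache_hit THEN artifact_signed]. ⇒ new: artifact_signed.
artifact_signed first appears in round 4.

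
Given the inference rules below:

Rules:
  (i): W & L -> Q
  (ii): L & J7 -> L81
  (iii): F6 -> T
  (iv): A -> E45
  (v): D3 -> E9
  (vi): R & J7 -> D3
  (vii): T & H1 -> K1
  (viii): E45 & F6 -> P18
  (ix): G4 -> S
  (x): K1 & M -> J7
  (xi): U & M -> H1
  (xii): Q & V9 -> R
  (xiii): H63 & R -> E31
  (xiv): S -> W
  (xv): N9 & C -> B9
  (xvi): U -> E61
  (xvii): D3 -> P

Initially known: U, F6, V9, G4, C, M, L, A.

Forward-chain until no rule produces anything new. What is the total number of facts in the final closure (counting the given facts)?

Round 1: (iii) [F6 -> T]; (iv) [A -> E45]; (ix) [G4 -> S]; (xi) [U & M -> H1]; (xvi) [U -> E61]. Adds T, E45, S, H1, E61.
Round 2: (vii) [T & H1 -> K1]; (viii) [E45 & F6 -> P18]; (xiv) [S -> W]. Adds K1, P18, W.
Round 3: (i) [W & L -> Q]; (x) [K1 & M -> J7]. Adds Q, J7.
Round 4: (ii) [L & J7 -> L81]; (xii) [Q & V9 -> R]. Adds L81, R.
Round 5: (vi) [R & J7 -> D3]. Adds D3.
Round 6: (v) [D3 -> E9]; (xvii) [D3 -> P]. Adds E9, P.
Closure: {A, C, D3, E45, E61, E9, F6, G4, H1, J7, K1, L, L81, M, P, P18, Q, R, S, T, U, V9, W} — 23 facts.

23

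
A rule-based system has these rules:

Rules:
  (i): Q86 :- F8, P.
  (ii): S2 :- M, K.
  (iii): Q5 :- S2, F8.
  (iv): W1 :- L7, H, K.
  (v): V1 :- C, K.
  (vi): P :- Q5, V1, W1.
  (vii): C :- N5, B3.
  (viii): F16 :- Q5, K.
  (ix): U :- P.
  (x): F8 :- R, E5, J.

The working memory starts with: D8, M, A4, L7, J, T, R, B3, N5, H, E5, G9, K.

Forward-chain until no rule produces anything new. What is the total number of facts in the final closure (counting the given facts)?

[1] (ii) [S2 :- M, K.]; (iv) [W1 :- L7, H, K.]; (vii) [C :- N5, B3.]; (x) [F8 :- R, E5, J.]. ⇒ new: S2, W1, C, F8.
[2] (iii) [Q5 :- S2, F8.]; (v) [V1 :- C, K.]. ⇒ new: Q5, V1.
[3] (vi) [P :- Q5, V1, W1.]; (viii) [F16 :- Q5, K.]. ⇒ new: P, F16.
[4] (i) [Q86 :- F8, P.]; (ix) [U :- P.]. ⇒ new: Q86, U.
Closure: {A4, B3, C, D8, E5, F16, F8, G9, H, J, K, L7, M, N5, P, Q5, Q86, R, S2, T, U, V1, W1} — 23 facts.

23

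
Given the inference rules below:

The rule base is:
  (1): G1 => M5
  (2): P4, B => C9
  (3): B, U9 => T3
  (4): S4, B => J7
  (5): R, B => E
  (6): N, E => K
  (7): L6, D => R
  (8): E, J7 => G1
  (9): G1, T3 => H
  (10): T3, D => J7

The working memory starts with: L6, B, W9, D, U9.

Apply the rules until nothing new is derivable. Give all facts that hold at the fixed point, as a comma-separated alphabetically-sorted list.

B, D, E, G1, H, J7, L6, M5, R, T3, U9, W9

Round 1 — (3), (7), derive T3, R.
Round 2 — (5), (10), derive E, J7.
Round 3 — (8), derive G1.
Round 4 — (1), (9), derive M5, H.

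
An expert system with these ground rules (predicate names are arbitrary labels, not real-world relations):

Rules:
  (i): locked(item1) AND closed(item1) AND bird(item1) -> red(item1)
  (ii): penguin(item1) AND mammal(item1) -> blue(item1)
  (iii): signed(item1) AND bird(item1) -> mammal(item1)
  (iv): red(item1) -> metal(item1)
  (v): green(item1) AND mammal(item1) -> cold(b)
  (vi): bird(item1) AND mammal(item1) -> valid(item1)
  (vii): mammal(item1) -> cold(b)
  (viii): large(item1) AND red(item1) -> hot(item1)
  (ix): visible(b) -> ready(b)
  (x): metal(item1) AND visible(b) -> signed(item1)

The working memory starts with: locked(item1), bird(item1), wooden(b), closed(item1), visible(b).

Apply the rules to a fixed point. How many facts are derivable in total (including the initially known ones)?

12

Round 1 fires (i), (ix), giving red(item1), ready(b).
Round 2 fires (iv), giving metal(item1).
Round 3 fires (x), giving signed(item1).
Round 4 fires (iii), giving mammal(item1).
Round 5 fires (vi), (vii), giving valid(item1), cold(b).
Closure: {bird(item1), closed(item1), cold(b), locked(item1), mammal(item1), metal(item1), ready(b), red(item1), signed(item1), valid(item1), visible(b), wooden(b)} — 12 facts.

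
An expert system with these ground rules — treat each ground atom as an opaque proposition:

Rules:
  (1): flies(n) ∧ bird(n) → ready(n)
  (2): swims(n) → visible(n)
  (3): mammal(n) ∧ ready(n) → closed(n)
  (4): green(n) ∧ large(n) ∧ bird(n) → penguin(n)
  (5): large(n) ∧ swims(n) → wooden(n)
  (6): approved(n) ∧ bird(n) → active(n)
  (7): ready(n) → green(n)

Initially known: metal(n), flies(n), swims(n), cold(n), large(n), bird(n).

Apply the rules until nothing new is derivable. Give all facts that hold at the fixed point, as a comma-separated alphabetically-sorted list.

bird(n), cold(n), flies(n), green(n), large(n), metal(n), penguin(n), ready(n), swims(n), visible(n), wooden(n)

Round 1: (1) [flies(n) ∧ bird(n) → ready(n)]; (2) [swims(n) → visible(n)]; (5) [large(n) ∧ swims(n) → wooden(n)]. Adds ready(n), visible(n), wooden(n).
Round 2: (7) [ready(n) → green(n)]. Adds green(n).
Round 3: (4) [green(n) ∧ large(n) ∧ bird(n) → penguin(n)]. Adds penguin(n).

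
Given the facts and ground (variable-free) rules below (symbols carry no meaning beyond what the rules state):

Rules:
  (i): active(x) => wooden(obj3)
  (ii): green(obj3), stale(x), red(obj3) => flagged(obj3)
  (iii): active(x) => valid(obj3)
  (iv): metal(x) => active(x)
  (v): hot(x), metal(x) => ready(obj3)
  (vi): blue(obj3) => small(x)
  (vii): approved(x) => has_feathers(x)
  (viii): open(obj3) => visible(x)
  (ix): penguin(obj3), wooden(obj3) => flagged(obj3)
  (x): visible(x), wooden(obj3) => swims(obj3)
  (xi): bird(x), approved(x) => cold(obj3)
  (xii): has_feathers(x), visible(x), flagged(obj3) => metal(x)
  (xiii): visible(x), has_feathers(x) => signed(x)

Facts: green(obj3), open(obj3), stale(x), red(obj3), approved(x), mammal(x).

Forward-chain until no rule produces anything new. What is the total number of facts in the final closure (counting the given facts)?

15

Round 1: (ii) [green(obj3), stale(x), red(obj3) => flagged(obj3)]; (vii) [approved(x) => has_feathers(x)]; (viii) [open(obj3) => visible(x)]. New: flagged(obj3), has_feathers(x), visible(x).
Round 2: (xii) [has_feathers(x), visible(x), flagged(obj3) => metal(x)]; (xiii) [visible(x), has_feathers(x) => signed(x)]. New: metal(x), signed(x).
Round 3: (iv) [metal(x) => active(x)]. New: active(x).
Round 4: (i) [active(x) => wooden(obj3)]; (iii) [active(x) => valid(obj3)]. New: wooden(obj3), valid(obj3).
Round 5: (x) [visible(x), wooden(obj3) => swims(obj3)]. New: swims(obj3).
Closure: {active(x), approved(x), flagged(obj3), green(obj3), has_feathers(x), mammal(x), metal(x), open(obj3), red(obj3), signed(x), stale(x), swims(obj3), valid(obj3), visible(x), wooden(obj3)} — 15 facts.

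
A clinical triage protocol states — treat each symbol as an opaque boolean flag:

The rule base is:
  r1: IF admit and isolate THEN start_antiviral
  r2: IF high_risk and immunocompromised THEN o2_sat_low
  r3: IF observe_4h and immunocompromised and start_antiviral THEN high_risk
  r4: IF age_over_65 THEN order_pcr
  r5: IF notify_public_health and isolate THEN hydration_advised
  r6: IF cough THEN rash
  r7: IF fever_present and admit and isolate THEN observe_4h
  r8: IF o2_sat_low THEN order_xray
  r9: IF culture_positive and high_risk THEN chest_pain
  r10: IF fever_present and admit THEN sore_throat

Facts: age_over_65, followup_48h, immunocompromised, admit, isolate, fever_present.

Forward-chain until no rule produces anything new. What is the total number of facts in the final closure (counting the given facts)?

13

Round 1 fires r1, r4, r7, r10, giving start_antiviral, order_pcr, observe_4h, sore_throat.
Round 2 fires r3, giving high_risk.
Round 3 fires r2, giving o2_sat_low.
Round 4 fires r8, giving order_xray.
Closure: {admit, age_over_65, fever_present, followup_48h, high_risk, immunocompromised, isolate, o2_sat_low, observe_4h, order_pcr, order_xray, sore_throat, start_antiviral} — 13 facts.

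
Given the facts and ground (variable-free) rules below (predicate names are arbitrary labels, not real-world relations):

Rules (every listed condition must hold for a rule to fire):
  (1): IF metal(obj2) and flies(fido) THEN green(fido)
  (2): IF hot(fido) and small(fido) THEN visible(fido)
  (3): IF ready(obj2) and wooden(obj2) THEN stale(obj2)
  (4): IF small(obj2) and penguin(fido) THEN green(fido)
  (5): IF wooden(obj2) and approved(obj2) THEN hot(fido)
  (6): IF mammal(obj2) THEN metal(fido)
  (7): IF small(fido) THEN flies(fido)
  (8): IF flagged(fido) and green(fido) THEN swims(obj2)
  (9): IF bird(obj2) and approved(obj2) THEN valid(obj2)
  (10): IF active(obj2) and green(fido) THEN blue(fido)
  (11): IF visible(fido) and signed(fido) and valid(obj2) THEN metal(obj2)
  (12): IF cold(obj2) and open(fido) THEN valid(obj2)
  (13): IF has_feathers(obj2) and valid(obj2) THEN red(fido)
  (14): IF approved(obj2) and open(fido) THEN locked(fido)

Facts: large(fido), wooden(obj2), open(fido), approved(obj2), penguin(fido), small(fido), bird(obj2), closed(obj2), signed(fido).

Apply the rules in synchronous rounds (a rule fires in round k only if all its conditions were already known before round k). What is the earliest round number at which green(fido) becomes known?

Round 1: (5) [IF wooden(obj2) and approved(obj2) THEN hot(fido)]; (7) [IF small(fido) THEN flies(fido)]; (9) [IF bird(obj2) and approved(obj2) THEN valid(obj2)]; (14) [IF approved(obj2) and open(fido) THEN locked(fido)]. Adds hot(fido), flies(fido), valid(obj2), locked(fido).
Round 2: (2) [IF hot(fido) and small(fido) THEN visible(fido)]. Adds visible(fido).
Round 3: (11) [IF visible(fido) and signed(fido) and valid(obj2) THEN metal(obj2)]. Adds metal(obj2).
Round 4: (1) [IF metal(obj2) and flies(fido) THEN green(fido)]. Adds green(fido).
green(fido) first appears in round 4.

4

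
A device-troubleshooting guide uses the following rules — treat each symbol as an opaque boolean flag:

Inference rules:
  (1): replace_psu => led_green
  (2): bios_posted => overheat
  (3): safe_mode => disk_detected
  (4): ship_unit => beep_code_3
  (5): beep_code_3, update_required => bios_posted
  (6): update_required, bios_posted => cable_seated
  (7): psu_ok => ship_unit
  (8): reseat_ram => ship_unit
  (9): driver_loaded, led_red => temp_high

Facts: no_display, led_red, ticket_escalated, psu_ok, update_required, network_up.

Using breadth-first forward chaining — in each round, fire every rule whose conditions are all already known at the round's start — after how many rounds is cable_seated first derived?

4

[1] (7) [psu_ok => ship_unit]. ⇒ new: ship_unit.
[2] (4) [ship_unit => beep_code_3]. ⇒ new: beep_code_3.
[3] (5) [beep_code_3, update_required => bios_posted]. ⇒ new: bios_posted.
[4] (2) [bios_posted => overheat]; (6) [update_required, bios_posted => cable_seated]. ⇒ new: overheat, cable_seated.
cable_seated first appears in round 4.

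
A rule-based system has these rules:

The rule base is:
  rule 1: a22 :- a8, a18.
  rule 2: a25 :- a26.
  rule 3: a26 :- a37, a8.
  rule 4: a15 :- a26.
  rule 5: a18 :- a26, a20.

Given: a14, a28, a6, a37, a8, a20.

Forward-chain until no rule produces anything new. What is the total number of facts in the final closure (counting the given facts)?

Round 1: rule 3 [a26 :- a37, a8.]. New: a26.
Round 2: rule 2 [a25 :- a26.]; rule 4 [a15 :- a26.]; rule 5 [a18 :- a26, a20.]. New: a25, a15, a18.
Round 3: rule 1 [a22 :- a8, a18.]. New: a22.
Closure: {a14, a15, a18, a20, a22, a25, a26, a28, a37, a6, a8} — 11 facts.

11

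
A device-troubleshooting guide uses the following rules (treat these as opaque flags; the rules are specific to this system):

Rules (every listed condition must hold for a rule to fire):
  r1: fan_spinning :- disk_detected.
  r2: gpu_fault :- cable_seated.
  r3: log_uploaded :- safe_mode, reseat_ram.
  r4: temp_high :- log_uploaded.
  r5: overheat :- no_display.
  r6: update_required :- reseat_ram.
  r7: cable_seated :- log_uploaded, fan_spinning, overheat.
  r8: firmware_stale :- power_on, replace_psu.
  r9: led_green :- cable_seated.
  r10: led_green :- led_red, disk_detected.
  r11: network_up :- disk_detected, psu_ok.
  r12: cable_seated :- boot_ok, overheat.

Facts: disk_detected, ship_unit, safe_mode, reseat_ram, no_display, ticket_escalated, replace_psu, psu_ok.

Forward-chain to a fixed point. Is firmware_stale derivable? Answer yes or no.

[1] r1 [fan_spinning :- disk_detected.]; r3 [log_uploaded :- safe_mode, reseat_ram.]; r5 [overheat :- no_display.]; r6 [update_required :- reseat_ram.]; r11 [network_up :- disk_detected, psu_ok.]. ⇒ new: fan_spinning, log_uploaded, overheat, update_required, network_up.
[2] r4 [temp_high :- log_uploaded.]; r7 [cable_seated :- log_uploaded, fan_spinning, overheat.]. ⇒ new: temp_high, cable_seated.
[3] r2 [gpu_fault :- cable_seated.]; r9 [led_green :- cable_seated.]. ⇒ new: gpu_fault, led_green.
Fixed point reached. firmware_stale is concluded only by r8; r8 needs power_on (never derived).

no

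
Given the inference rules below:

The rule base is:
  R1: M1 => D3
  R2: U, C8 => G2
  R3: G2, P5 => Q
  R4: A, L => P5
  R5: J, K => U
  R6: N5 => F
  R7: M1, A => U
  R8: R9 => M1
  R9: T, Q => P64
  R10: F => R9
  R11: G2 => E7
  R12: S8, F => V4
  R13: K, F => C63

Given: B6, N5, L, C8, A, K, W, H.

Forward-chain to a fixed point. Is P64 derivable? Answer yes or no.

no

Round 1: R4 [A, L => P5]; R6 [N5 => F]. New: P5, F.
Round 2: R10 [F => R9]; R13 [K, F => C63]. New: R9, C63.
Round 3: R8 [R9 => M1]. New: M1.
Round 4: R1 [M1 => D3]; R7 [M1, A => U]. New: D3, U.
Round 5: R2 [U, C8 => G2]. New: G2.
Round 6: R3 [G2, P5 => Q]; R11 [G2 => E7]. New: Q, E7.
Fixed point reached. P64 is concluded only by R9; R9 needs T (never derived).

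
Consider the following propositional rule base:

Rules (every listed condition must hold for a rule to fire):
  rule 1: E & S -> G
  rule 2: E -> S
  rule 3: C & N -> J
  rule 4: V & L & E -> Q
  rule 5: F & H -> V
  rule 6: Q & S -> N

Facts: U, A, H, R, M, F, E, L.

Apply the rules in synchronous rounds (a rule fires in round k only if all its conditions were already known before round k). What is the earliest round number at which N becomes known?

Round 1 — rule 2, rule 5, derive S, V.
Round 2 — rule 1, rule 4, derive G, Q.
Round 3 — rule 6, derive N.
N first appears in round 3.

3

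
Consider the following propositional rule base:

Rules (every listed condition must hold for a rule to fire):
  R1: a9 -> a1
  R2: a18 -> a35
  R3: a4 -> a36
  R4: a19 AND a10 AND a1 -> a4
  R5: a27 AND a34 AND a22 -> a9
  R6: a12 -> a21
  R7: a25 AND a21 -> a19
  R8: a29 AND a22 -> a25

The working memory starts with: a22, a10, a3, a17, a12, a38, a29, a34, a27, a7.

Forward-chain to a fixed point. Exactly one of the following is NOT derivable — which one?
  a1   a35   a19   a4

Round 1: R5 [a27 AND a34 AND a22 -> a9]; R6 [a12 -> a21]; R8 [a29 AND a22 -> a25]. New: a9, a21, a25.
Round 2: R1 [a9 -> a1]; R7 [a25 AND a21 -> a19]. New: a1, a19.
Round 3: R4 [a19 AND a10 AND a1 -> a4]. New: a4.
Round 4: R3 [a4 -> a36]. New: a36.
Derived: a19 (round 2), a1 (round 2), a4 (round 3). a35 never appears in any round.

a35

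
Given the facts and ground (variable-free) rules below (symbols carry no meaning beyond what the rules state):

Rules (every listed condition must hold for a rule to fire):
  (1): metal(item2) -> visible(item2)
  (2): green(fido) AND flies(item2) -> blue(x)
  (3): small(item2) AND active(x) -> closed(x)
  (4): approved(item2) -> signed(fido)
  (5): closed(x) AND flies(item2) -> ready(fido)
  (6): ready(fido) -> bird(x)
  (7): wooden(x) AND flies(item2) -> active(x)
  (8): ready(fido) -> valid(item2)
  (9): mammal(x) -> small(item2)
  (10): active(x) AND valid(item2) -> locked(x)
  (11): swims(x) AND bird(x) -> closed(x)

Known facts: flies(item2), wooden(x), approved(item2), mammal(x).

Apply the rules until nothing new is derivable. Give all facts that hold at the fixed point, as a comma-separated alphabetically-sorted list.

[1] (4) [approved(item2) -> signed(fido)]; (7) [wooden(x) AND flies(item2) -> active(x)]; (9) [mammal(x) -> small(item2)]. ⇒ new: signed(fido), active(x), small(item2).
[2] (3) [small(item2) AND active(x) -> closed(x)]. ⇒ new: closed(x).
[3] (5) [closed(x) AND flies(item2) -> ready(fido)]. ⇒ new: ready(fido).
[4] (6) [ready(fido) -> bird(x)]; (8) [ready(fido) -> valid(item2)]. ⇒ new: bird(x), valid(item2).
[5] (10) [active(x) AND valid(item2) -> locked(x)]. ⇒ new: locked(x).

active(x), approved(item2), bird(x), closed(x), flies(item2), locked(x), mammal(x), ready(fido), signed(fido), small(item2), valid(item2), wooden(x)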